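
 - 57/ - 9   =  6+1/3 = 6.33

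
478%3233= 478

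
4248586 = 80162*53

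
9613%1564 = 229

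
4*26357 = 105428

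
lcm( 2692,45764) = 45764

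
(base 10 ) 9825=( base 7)40434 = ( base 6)113253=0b10011001100001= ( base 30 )arf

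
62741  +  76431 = 139172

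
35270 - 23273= 11997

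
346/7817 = 346/7817 =0.04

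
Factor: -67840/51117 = - 2^8*3^( - 1) *5^1*11^( - 1) * 53^1*1549^( - 1 ) 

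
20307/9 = 6769/3 = 2256.33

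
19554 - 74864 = - 55310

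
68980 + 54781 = 123761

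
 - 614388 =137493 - 751881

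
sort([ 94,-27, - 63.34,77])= [- 63.34, - 27,77, 94 ] 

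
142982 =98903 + 44079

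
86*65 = 5590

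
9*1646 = 14814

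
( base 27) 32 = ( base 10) 83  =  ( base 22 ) 3h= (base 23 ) 3e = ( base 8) 123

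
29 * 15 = 435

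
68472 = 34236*2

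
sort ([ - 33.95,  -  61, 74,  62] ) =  [-61,-33.95, 62 , 74 ] 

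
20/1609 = 20/1609 = 0.01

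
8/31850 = 4/15925 = 0.00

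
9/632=9/632 = 0.01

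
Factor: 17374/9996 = 73/42 = 2^(  -  1)*3^(-1)*7^(-1)*  73^1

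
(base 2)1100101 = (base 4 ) 1211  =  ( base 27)3k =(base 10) 101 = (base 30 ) 3B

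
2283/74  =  2283/74 = 30.85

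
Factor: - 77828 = - 2^2 *19457^1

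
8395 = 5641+2754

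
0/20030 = 0 = 0.00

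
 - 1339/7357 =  - 1 + 6018/7357 = - 0.18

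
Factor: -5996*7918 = -47476328 = - 2^3*37^1 * 107^1*1499^1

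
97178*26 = 2526628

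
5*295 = 1475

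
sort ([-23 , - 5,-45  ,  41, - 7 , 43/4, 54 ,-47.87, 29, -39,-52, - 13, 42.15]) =[ - 52, - 47.87, - 45, - 39 ,-23,-13, - 7,-5, 43/4,29,  41,42.15, 54 ]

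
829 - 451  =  378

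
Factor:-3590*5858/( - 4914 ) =2^1  *  3^( - 3) * 5^1*7^(- 1 ) * 13^( - 1) * 29^1*101^1 * 359^1 = 10515110/2457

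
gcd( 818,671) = 1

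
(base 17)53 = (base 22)40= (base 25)3D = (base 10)88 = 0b1011000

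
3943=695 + 3248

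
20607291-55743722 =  - 35136431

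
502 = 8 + 494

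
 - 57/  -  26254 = 57/26254 = 0.00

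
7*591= 4137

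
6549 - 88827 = -82278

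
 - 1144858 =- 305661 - 839197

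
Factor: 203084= 2^2*7^1*7253^1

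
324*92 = 29808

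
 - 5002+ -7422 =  - 12424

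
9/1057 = 9/1057 = 0.01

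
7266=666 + 6600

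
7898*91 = 718718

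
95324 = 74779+20545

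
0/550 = 0 = 0.00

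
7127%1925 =1352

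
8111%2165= 1616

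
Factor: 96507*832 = 80293824 = 2^6*3^2*13^1*10723^1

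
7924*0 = 0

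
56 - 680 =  - 624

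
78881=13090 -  - 65791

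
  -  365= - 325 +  - 40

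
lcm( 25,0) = 0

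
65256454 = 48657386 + 16599068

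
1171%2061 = 1171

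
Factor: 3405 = 3^1 *5^1* 227^1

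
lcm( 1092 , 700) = 27300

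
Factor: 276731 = 7^1* 13^1* 3041^1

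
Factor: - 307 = - 307^1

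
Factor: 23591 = 31^1 * 761^1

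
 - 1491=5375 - 6866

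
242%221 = 21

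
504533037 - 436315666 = 68217371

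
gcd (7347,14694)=7347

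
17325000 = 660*26250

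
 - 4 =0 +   -  4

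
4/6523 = 4/6523=0.00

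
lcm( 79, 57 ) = 4503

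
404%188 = 28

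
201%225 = 201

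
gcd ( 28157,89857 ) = 1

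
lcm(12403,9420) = 744180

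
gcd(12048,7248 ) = 48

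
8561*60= 513660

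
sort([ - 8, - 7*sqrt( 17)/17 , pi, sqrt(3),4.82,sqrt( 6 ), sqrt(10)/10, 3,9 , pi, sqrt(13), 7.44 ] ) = [ - 8,-7 * sqrt( 17) /17,sqrt (10) /10, sqrt(  3 ), sqrt(6),3,pi , pi, sqrt(13), 4.82, 7.44, 9] 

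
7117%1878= 1483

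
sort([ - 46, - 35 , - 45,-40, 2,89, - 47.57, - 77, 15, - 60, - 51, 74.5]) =[ - 77, - 60, - 51, - 47.57, - 46, - 45,-40, - 35,2, 15, 74.5,  89] 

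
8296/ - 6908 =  - 2074/1727= - 1.20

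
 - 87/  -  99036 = 29/33012= 0.00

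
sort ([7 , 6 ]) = [6, 7]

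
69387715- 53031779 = 16355936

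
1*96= 96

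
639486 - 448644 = 190842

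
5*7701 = 38505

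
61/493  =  61/493 = 0.12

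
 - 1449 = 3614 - 5063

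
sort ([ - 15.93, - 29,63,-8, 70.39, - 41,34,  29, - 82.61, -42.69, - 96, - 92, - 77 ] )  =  [ - 96, - 92, - 82.61, - 77,  -  42.69, - 41, - 29,- 15.93, - 8,29,34, 63,70.39]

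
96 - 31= 65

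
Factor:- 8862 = - 2^1*3^1*7^1*211^1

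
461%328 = 133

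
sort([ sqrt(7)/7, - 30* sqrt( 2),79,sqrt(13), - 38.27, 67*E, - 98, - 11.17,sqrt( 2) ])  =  [-98,- 30*sqrt (2 ), - 38.27, - 11.17,sqrt (7) /7,sqrt( 2),sqrt (13),79,67 * E] 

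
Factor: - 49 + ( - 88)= - 137 = -  137^1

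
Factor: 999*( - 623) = -3^3*7^1*37^1*89^1 =- 622377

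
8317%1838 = 965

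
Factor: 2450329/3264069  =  3^(-1)*7^1*17^1*59^1*349^1 * 1088023^( - 1 )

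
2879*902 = 2596858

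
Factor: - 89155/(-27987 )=3^(-1 )*5^1*11^1*19^(-1 )*491^(  -  1)*1621^1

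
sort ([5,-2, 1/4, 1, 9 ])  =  [-2,1/4,1,  5, 9 ] 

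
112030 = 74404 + 37626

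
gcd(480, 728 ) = 8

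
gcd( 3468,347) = 1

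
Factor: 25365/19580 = 57/44 = 2^ ( - 2 ) *3^1*11^ (-1 )*19^1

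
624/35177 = 624/35177 = 0.02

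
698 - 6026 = - 5328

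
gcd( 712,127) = 1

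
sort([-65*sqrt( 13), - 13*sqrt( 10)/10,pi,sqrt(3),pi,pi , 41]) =[ - 65*sqrt(13), - 13*sqrt( 10 ) /10, sqrt(3 ),pi, pi, pi , 41 ]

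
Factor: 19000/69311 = 2^3*5^3 * 11^(-1) * 19^1*6301^( -1 ) 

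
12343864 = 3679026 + 8664838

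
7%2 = 1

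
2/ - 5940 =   -  1/2970= - 0.00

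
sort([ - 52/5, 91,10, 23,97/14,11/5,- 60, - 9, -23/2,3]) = [ -60, - 23/2, - 52/5, - 9,  11/5 , 3, 97/14,  10,23,91] 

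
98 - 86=12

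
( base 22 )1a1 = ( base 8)1301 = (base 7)2025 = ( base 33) lc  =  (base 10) 705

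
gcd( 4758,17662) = 2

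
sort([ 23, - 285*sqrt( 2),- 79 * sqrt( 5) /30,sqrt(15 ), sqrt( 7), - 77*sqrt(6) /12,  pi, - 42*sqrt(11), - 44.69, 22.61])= [ - 285*sqrt( 2), - 42*sqrt (11) , - 44.69 , - 77*sqrt (6) /12, - 79 * sqrt( 5 )/30,sqrt( 7 ),  pi, sqrt( 15),22.61, 23] 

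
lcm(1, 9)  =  9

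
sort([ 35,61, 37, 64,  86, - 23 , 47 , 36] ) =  [ - 23, 35 , 36, 37, 47,61,64, 86 ] 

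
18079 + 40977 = 59056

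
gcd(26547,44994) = 3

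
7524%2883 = 1758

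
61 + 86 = 147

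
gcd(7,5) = 1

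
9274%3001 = 271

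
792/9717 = 264/3239 = 0.08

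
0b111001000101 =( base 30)41n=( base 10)3653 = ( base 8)7105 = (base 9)5008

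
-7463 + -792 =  - 8255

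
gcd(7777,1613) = 1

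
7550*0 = 0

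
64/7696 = 4/481  =  0.01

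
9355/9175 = 1 + 36/1835= 1.02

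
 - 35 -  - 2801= 2766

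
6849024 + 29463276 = 36312300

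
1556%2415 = 1556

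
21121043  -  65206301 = -44085258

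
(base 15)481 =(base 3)1101211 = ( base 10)1021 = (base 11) 849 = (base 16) 3FD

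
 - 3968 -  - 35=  - 3933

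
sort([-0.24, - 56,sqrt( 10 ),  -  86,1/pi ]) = [- 86,- 56,  -  0.24,  1/pi, sqrt(10)]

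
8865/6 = 2955/2 = 1477.50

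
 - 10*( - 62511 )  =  625110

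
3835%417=82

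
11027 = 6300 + 4727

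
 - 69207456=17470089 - 86677545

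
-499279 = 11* (  -  45389)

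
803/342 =803/342 =2.35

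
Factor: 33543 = 3^2*3727^1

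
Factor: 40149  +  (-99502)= -7^1*61^1  *  139^1 = - 59353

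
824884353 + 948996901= 1773881254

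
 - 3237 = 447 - 3684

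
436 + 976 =1412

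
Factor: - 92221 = -92221^1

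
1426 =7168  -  5742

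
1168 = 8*146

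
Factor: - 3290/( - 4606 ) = 5/7 = 5^1 * 7^( - 1 ) 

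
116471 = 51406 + 65065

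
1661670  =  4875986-3214316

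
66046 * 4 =264184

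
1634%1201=433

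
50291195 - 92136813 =  -  41845618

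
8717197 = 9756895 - 1039698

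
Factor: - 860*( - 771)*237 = 2^2*3^2 * 5^1*43^1*79^1  *  257^1 = 157145220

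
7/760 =7/760 = 0.01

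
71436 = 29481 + 41955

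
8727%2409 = 1500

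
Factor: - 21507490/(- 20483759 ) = 2^1*5^1*17^( - 1 )*31^1*  107^(  -  1 )*11261^ (- 1)*69379^1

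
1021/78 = 1021/78 = 13.09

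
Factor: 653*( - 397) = - 259241 = - 397^1*653^1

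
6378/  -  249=- 2126/83 = - 25.61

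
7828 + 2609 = 10437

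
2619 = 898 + 1721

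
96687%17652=8427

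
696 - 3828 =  - 3132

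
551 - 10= 541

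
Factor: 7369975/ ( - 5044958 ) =  -  2^(  -  1) * 5^2 * 23^( - 1 )* 109673^( - 1 )*294799^1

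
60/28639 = 60/28639 = 0.00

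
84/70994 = 6/5071 = 0.00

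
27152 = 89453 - 62301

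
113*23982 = 2709966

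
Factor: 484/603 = 2^2*3^( - 2) * 11^2*67^( - 1 ) 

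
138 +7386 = 7524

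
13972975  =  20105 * 695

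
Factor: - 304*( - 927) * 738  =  207974304 = 2^5* 3^4*19^1 * 41^1*103^1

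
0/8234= 0  =  0.00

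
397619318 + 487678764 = 885298082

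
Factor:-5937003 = -3^3*219889^1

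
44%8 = 4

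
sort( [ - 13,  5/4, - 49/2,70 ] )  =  [ - 49/2, - 13, 5/4, 70]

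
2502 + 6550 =9052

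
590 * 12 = 7080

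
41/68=41/68 =0.60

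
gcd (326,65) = 1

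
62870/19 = 62870/19 =3308.95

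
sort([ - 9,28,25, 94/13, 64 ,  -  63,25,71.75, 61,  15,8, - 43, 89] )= [-63, -43 , - 9,  94/13 , 8,15, 25, 25,28,61, 64,71.75,89 ]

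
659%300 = 59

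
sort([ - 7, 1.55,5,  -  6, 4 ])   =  [ - 7,-6,1.55, 4, 5] 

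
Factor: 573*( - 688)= - 394224= - 2^4 * 3^1*43^1*191^1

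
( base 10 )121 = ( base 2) 1111001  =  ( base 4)1321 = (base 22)5B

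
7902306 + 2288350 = 10190656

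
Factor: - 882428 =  - 2^2* 167^1 * 1321^1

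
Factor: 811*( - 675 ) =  - 547425 = - 3^3 * 5^2 * 811^1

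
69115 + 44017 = 113132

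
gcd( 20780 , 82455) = 5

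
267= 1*267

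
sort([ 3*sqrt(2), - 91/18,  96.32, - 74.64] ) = [ - 74.64, - 91/18,3*sqrt( 2 ),96.32]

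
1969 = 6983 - 5014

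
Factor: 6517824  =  2^6*3^1*83^1 * 409^1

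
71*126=8946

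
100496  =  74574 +25922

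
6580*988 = 6501040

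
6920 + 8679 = 15599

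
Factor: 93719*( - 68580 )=  -  6427249020 = - 2^2*3^3* 5^1*127^1 * 93719^1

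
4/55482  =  2/27741 =0.00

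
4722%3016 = 1706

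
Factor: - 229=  - 229^1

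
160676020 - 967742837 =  - 807066817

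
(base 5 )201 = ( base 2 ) 110011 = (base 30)1L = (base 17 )30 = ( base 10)51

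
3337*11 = 36707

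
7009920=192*36510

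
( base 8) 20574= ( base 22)HFE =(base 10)8572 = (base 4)2011330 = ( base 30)9FM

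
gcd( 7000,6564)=4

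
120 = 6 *20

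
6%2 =0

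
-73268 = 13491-86759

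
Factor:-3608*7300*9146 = - 240891006400=- 2^6 *5^2*11^1*17^1*41^1*73^1*269^1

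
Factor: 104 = 2^3 * 13^1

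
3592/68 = 898/17 = 52.82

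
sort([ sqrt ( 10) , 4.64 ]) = [ sqrt( 10 ) , 4.64 ]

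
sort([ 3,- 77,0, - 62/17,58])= [ - 77, - 62/17,0, 3,58]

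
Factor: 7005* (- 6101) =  - 42737505=- 3^1 * 5^1 * 467^1 * 6101^1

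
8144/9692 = 2036/2423 = 0.84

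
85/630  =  17/126=0.13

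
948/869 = 1 + 1/11 = 1.09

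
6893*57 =392901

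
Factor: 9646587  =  3^3*357281^1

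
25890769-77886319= -51995550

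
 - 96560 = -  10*9656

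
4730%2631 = 2099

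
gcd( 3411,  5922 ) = 9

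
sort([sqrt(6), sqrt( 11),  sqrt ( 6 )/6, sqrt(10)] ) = [ sqrt(6)/6, sqrt(6 ),sqrt( 10 ), sqrt(11)]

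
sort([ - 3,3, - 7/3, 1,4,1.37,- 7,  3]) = [ - 7, - 3, - 7/3,1,1.37,3,3 , 4]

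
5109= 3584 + 1525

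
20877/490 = 42 + 297/490 = 42.61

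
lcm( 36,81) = 324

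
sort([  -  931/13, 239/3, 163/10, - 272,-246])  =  [  -  272, - 246 , - 931/13,163/10,239/3 ] 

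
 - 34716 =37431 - 72147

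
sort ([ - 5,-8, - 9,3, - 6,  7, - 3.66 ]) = [ - 9 , - 8 ,- 6,  -  5,- 3.66 , 3, 7 ] 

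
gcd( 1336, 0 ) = 1336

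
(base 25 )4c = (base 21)57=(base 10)112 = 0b1110000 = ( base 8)160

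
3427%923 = 658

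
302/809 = 302/809 = 0.37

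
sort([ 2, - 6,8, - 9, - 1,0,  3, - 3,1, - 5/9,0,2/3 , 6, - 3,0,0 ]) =[ - 9, - 6,-3, - 3, - 1, - 5/9 , 0,0  ,  0 , 0 , 2/3,1, 2,3,6,8]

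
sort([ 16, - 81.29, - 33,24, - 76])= [  -  81.29, - 76 ,  -  33,16,24 ] 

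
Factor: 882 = 2^1*3^2*7^2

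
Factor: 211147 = 19^1*11113^1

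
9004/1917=4 + 1336/1917=4.70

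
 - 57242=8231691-8288933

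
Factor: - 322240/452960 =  - 2^1*53^1*149^(-1) =-106/149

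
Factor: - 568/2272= - 1/4 = - 2^(-2)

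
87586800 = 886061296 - 798474496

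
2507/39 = 64+11/39  =  64.28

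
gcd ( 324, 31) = 1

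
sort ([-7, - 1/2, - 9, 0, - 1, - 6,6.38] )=[ - 9, - 7, -6,-1, - 1/2, 0,6.38] 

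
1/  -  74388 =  - 1/74388 = - 0.00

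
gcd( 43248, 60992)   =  16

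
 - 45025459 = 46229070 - 91254529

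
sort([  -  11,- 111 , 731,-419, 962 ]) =[  -  419, - 111, - 11, 731, 962 ]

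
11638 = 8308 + 3330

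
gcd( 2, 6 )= 2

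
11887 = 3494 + 8393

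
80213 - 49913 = 30300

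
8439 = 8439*1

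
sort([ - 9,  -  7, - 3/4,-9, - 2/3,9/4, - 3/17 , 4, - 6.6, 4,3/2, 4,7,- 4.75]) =[ - 9, - 9,-7, - 6.6 ,-4.75, - 3/4 , - 2/3,-3/17,3/2,9/4, 4, 4, 4, 7]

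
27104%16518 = 10586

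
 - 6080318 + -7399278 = - 13479596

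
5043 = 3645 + 1398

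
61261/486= 126+25/486 = 126.05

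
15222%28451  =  15222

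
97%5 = 2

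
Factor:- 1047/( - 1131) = 13^( - 1)*29^(-1 )*349^1 = 349/377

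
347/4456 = 347/4456 = 0.08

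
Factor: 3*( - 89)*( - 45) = 12015 =3^3*5^1*89^1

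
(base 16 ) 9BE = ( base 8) 4676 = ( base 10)2494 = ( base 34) 25C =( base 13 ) 119B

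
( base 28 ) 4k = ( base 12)B0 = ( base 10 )132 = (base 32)44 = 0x84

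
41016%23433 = 17583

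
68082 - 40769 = 27313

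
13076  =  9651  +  3425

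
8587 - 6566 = 2021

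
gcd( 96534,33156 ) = 18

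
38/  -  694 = -19/347 =- 0.05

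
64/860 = 16/215 = 0.07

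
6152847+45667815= 51820662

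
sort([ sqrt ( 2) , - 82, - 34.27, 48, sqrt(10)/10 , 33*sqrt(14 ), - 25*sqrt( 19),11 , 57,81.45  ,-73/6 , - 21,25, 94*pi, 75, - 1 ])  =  [ - 25*sqrt(19 ),-82,  -  34.27,-21,-73/6,- 1, sqrt (10 ) /10, sqrt(2),11, 25, 48, 57, 75,81.45,  33*sqrt ( 14 ),94*pi] 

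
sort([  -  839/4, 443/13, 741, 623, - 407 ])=[ -407, - 839/4,443/13,623,  741 ]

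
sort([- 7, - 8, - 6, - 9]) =[ - 9, - 8 ,  -  7, - 6]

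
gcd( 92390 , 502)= 2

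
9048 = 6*1508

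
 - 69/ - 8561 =69/8561=   0.01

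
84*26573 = 2232132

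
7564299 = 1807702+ 5756597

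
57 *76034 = 4333938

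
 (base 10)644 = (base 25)10J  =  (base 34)IW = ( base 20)1C4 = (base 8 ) 1204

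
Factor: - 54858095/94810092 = - 2^( - 2)* 3^(-1)*5^1*13^( - 1 )*47^(  -  1 ) * 67^( - 1)*193^(-1)*229^1*47911^1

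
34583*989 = 34202587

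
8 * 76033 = 608264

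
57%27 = 3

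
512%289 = 223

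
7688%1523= 73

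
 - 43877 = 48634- 92511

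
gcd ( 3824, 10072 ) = 8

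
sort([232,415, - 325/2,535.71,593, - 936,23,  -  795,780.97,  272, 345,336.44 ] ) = [-936, - 795, -325/2, 23, 232,272,336.44,345, 415, 535.71,593,780.97]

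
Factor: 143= 11^1*13^1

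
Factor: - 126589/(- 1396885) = 5^( - 1)*7^( - 1)*107^( - 1)  *277^1*373^(- 1)*457^1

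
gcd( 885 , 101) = 1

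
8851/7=8851/7 = 1264.43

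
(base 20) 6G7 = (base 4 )222213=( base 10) 2727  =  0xaa7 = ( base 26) 40N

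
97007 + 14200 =111207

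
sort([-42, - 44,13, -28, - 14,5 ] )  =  [-44, - 42,-28,-14, 5, 13 ]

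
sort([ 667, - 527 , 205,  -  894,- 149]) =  [ -894, - 527 ,  -  149, 205,667 ]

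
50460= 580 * 87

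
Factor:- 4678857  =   - 3^3*173291^1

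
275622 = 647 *426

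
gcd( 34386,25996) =2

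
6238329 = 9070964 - 2832635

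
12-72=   -  60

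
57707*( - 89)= - 5135923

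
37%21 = 16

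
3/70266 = 1/23422=0.00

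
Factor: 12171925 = 5^2*79^1*6163^1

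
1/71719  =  1/71719  =  0.00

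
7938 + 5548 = 13486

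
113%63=50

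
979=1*979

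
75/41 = 75/41 = 1.83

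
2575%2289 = 286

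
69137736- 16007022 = 53130714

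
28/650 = 14/325 = 0.04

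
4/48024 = 1/12006 = 0.00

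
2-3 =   -  1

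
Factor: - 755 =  - 5^1*151^1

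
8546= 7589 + 957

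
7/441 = 1/63 = 0.02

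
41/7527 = 41/7527 = 0.01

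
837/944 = 837/944 = 0.89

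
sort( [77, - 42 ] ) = [ - 42, 77]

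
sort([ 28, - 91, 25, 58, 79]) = [ - 91,25,28 , 58,  79 ] 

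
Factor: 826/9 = 2^1*3^( - 2)*7^1*59^1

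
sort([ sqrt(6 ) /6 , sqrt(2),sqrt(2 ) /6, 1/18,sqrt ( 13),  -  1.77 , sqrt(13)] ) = [ - 1.77,  1/18,  sqrt(2 ) /6,sqrt( 6)/6, sqrt(2),sqrt(13 ), sqrt( 13 ) ]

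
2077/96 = 2077/96 = 21.64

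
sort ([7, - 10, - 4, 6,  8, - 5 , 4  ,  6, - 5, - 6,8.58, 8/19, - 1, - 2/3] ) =[-10, - 6, -5, - 5, - 4, - 1,-2/3, 8/19, 4,6,  6,7, 8,  8.58]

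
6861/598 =6861/598= 11.47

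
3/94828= 3/94828 = 0.00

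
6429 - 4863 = 1566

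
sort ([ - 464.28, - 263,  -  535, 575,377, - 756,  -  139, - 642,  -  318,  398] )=[ - 756,- 642, - 535, - 464.28, - 318,-263,-139, 377, 398 , 575]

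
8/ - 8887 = -1 + 8879/8887 =-0.00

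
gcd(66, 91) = 1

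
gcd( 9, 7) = 1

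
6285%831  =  468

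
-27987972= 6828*( - 4099) 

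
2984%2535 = 449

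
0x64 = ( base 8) 144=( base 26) 3M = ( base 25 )40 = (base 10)100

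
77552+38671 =116223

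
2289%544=113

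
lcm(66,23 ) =1518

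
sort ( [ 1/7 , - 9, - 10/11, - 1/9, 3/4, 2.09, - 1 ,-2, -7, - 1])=[ - 9, - 7, - 2, - 1, - 1, - 10/11, - 1/9, 1/7, 3/4, 2.09 ] 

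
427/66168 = 427/66168 = 0.01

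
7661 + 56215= 63876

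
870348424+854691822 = 1725040246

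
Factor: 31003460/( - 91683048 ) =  -2^(  -  1)*3^(-1)*5^1*  1550173^1*3820127^( - 1)  =  - 7750865/22920762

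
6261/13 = 481 + 8/13 = 481.62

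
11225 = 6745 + 4480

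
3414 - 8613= - 5199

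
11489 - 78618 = -67129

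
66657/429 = 155 + 54/143 = 155.38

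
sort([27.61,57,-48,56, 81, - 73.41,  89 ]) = [ - 73.41, - 48 , 27.61, 56, 57,81, 89] 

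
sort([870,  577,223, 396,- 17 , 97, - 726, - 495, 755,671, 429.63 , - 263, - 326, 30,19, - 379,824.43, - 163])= [ - 726, - 495, - 379, - 326, - 263 , - 163,  -  17 , 19,30,97, 223,396, 429.63, 577, 671 , 755,824.43, 870]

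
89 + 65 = 154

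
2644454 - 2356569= 287885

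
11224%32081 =11224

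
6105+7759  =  13864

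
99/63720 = 11/7080 = 0.00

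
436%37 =29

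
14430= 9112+5318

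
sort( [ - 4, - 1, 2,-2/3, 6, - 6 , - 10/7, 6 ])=[-6, - 4,-10/7, - 1, - 2/3, 2, 6, 6]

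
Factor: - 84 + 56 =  - 2^2*7^1   =  - 28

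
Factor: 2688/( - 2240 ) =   -  2^1*3^1*5^(-1) =-  6/5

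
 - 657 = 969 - 1626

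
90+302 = 392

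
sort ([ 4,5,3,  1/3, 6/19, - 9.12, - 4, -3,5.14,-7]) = [ - 9.12 , - 7, -4,-3, 6/19, 1/3, 3,4, 5,5.14] 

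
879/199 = 879/199 = 4.42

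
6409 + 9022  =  15431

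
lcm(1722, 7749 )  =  15498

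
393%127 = 12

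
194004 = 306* 634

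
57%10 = 7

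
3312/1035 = 16/5 = 3.20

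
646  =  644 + 2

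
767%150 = 17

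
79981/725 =79981/725=110.32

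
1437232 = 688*2089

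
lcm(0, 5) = 0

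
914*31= 28334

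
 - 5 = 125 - 130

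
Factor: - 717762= - 2^1*3^1*119627^1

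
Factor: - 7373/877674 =  -  2^(-1)*3^(  -  1)*7^(- 1)*73^1 * 101^1 * 20897^(  -  1 )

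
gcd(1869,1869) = 1869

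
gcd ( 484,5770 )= 2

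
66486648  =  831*80008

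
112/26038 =56/13019 =0.00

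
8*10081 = 80648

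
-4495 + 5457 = 962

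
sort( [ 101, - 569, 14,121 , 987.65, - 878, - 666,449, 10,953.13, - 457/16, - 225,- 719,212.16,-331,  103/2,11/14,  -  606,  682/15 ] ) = [ - 878, - 719,-666 ,  -  606 , - 569, - 331,  -  225, - 457/16,11/14,10,14 , 682/15,103/2,  101,121,212.16,449, 953.13,  987.65]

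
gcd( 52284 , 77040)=12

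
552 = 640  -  88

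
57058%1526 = 596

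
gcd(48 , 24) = 24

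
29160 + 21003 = 50163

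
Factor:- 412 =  -2^2*103^1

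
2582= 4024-1442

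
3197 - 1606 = 1591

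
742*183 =135786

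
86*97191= 8358426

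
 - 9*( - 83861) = 754749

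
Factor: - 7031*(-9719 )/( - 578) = -2^ ( - 1)*17^( - 2)*79^1*89^1*9719^1 = -68334289/578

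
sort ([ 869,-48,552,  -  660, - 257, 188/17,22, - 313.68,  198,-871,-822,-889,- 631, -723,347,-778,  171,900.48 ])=[ - 889,  -  871,  -  822, - 778 ,-723,  -  660 , - 631, -313.68, - 257 , - 48,188/17,22,171,198,347, 552,869,900.48]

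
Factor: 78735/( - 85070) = - 2^( -1)*3^1*29^1 * 47^( - 1 ) = -87/94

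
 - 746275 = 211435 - 957710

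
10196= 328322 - 318126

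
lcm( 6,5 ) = 30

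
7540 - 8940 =-1400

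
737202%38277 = 9939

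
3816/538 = 7  +  25/269 = 7.09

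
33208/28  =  1186 = 1186.00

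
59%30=29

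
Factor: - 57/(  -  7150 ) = 2^( - 1 )*3^1*5^( - 2)* 11^( - 1 )*13^(-1)*19^1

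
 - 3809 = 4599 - 8408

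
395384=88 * 4493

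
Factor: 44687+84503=2^1*5^1*12919^1 = 129190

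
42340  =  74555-32215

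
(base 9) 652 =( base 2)1000010101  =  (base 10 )533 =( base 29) IB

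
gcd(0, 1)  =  1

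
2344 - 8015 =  - 5671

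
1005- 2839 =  - 1834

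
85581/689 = 124 + 145/689=124.21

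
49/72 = 49/72 = 0.68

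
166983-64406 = 102577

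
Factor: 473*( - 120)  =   - 2^3*3^1*5^1 * 11^1*43^1 = - 56760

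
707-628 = 79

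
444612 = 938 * 474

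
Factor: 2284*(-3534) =  -  2^3*3^1*19^1*31^1*571^1=- 8071656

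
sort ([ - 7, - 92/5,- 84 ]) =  [  -  84, - 92/5, - 7]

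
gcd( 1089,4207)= 1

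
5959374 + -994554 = 4964820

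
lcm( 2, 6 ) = 6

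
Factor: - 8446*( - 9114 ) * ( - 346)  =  -26633988024 =- 2^3 * 3^1*7^2*31^1*41^1*103^1*  173^1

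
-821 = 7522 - 8343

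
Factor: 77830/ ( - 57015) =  - 2^1*3^ ( - 2)*7^( - 1 ) * 43^1  =  - 86/63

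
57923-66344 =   -  8421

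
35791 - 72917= - 37126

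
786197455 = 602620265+183577190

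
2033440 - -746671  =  2780111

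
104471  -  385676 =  - 281205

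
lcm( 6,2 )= 6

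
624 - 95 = 529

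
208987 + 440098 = 649085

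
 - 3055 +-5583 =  - 8638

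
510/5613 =170/1871 = 0.09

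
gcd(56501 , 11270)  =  1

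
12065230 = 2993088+9072142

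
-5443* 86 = -468098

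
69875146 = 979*71374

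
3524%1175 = 1174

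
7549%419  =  7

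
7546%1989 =1579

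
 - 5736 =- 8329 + 2593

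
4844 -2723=2121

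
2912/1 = 2912=   2912.00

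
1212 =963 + 249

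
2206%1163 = 1043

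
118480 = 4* 29620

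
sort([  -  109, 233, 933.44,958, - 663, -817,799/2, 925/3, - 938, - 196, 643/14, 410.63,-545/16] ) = [ - 938, - 817,  -  663, - 196,-109, - 545/16,643/14, 233, 925/3,799/2,410.63,933.44, 958]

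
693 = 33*21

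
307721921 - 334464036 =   -  26742115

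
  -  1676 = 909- 2585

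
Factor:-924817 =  - 17^1*54401^1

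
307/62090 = 307/62090 = 0.00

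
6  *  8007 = 48042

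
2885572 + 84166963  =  87052535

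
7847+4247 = 12094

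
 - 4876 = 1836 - 6712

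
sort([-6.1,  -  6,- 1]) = [-6.1,  -  6, - 1]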